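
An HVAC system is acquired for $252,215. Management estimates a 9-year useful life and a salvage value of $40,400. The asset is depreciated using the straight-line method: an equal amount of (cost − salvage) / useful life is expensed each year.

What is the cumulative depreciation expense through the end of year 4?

$94,140

Depreciable base = $252,215 − $40,400 = $211,815.
Annual expense = $211,815 / 9 = $23,535.
End of year 1: book value $228,680.
End of year 2: book value $205,145.
End of year 3: book value $181,610.
End of year 4: book value $158,075.
Accumulated through year 4 = $252,215 − $158,075 = $94,140.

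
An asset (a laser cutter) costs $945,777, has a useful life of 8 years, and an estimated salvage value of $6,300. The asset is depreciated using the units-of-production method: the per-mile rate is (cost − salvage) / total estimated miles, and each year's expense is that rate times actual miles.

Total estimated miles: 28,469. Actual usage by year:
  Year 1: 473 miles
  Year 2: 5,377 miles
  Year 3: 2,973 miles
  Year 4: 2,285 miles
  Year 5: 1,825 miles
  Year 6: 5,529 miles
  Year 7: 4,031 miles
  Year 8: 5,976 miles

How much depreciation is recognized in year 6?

Depreciable base = $945,777 − $6,300 = $939,477.
Rate = $939,477 / 28,469 miles = $33 per mile.
Year 1: 473 × $33 = $15,609. Book value $930,168.
Year 2: 5,377 × $33 = $177,441. Book value $752,727.
Year 3: 2,973 × $33 = $98,109. Book value $654,618.
Year 4: 2,285 × $33 = $75,405. Book value $579,213.
Year 5: 1,825 × $33 = $60,225. Book value $518,988.
Year 6: 5,529 × $33 = $182,457. Book value $336,531.

$182,457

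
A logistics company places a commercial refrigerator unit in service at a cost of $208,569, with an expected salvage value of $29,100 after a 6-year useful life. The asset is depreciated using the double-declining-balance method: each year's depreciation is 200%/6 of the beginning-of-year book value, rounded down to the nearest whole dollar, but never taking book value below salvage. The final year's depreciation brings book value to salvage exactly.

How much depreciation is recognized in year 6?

Depreciable base = $208,569 − $29,100 = $179,469.
Year 1: ⌊$208,569 × 200%/6⌋ = $69,523. Book value $139,046.
Year 2: ⌊$139,046 × 200%/6⌋ = $46,348. Book value $92,698.
Year 3: ⌊$92,698 × 200%/6⌋ = $30,899. Book value $61,799.
Year 4: ⌊$61,799 × 200%/6⌋ = $20,599. Book value $41,200.
Year 5: ⌊$41,200 × 200%/6⌋ = $13,733, capped at $12,100. Book value $29,100.
Year 6 (final): $29,100 − $29,100 = $0. Book value $29,100.

$0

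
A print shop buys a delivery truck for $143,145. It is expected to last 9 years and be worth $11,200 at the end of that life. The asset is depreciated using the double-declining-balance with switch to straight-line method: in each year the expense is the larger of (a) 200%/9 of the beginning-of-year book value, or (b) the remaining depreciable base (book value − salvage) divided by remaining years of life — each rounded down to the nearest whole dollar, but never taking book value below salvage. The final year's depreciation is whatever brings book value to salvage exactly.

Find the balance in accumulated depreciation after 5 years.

Depreciable base = $143,145 − $11,200 = $131,945.
Year 1: DB = ⌊$143,145 × 200%/9⌋ = $31,810; SL = ⌊$131,945/9⌋ = $14,660 → take DB $31,810. Book value $111,335.
Year 2: DB = ⌊$111,335 × 200%/9⌋ = $24,741; SL = ⌊$100,135/8⌋ = $12,516 → take DB $24,741. Book value $86,594.
Year 3: DB = ⌊$86,594 × 200%/9⌋ = $19,243; SL = ⌊$75,394/7⌋ = $10,770 → take DB $19,243. Book value $67,351.
Year 4: DB = ⌊$67,351 × 200%/9⌋ = $14,966; SL = ⌊$56,151/6⌋ = $9,358 → take DB $14,966. Book value $52,385.
Year 5: DB = ⌊$52,385 × 200%/9⌋ = $11,641; SL = ⌊$41,185/5⌋ = $8,237 → take DB $11,641. Book value $40,744.
Accumulated through year 5 = $143,145 − $40,744 = $102,401.

$102,401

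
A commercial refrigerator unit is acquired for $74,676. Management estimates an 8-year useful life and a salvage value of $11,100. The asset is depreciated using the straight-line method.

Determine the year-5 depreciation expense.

Depreciable base = $74,676 − $11,100 = $63,576.
Annual expense = $63,576 / 8 = $7,947.

$7,947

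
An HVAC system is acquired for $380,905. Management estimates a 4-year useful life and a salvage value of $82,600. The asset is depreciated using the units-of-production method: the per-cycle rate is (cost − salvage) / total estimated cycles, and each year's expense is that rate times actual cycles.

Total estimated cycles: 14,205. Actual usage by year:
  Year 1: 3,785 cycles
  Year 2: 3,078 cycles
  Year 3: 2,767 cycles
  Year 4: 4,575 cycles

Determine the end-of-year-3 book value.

$178,675

Depreciable base = $380,905 − $82,600 = $298,305.
Rate = $298,305 / 14,205 cycles = $21 per cycle.
Year 1: 3,785 × $21 = $79,485. Book value $301,420.
Year 2: 3,078 × $21 = $64,638. Book value $236,782.
Year 3: 2,767 × $21 = $58,107. Book value $178,675.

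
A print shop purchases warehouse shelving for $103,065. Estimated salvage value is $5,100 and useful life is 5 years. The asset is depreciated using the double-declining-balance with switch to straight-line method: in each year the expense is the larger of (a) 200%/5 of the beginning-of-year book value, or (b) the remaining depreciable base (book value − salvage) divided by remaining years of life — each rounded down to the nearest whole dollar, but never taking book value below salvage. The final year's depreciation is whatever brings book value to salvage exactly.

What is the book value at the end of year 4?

$13,358

Depreciable base = $103,065 − $5,100 = $97,965.
Year 1: DB = ⌊$103,065 × 200%/5⌋ = $41,226; SL = ⌊$97,965/5⌋ = $19,593 → take DB $41,226. Book value $61,839.
Year 2: DB = ⌊$61,839 × 200%/5⌋ = $24,735; SL = ⌊$56,739/4⌋ = $14,184 → take DB $24,735. Book value $37,104.
Year 3: DB = ⌊$37,104 × 200%/5⌋ = $14,841; SL = ⌊$32,004/3⌋ = $10,668 → take DB $14,841. Book value $22,263.
Year 4: DB = ⌊$22,263 × 200%/5⌋ = $8,905; SL = ⌊$17,163/2⌋ = $8,581 → take DB $8,905. Book value $13,358.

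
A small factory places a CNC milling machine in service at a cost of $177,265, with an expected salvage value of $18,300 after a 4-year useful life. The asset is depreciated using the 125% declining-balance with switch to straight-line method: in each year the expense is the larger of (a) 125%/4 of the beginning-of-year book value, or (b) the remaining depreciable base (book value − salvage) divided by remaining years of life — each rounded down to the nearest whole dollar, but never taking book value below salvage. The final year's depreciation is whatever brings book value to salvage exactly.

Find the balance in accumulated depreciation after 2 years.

Depreciable base = $177,265 − $18,300 = $158,965.
Year 1: DB = ⌊$177,265 × 125%/4⌋ = $55,395; SL = ⌊$158,965/4⌋ = $39,741 → take DB $55,395. Book value $121,870.
Year 2: DB = ⌊$121,870 × 125%/4⌋ = $38,084; SL = ⌊$103,570/3⌋ = $34,523 → take DB $38,084. Book value $83,786.
Accumulated through year 2 = $177,265 − $83,786 = $93,479.

$93,479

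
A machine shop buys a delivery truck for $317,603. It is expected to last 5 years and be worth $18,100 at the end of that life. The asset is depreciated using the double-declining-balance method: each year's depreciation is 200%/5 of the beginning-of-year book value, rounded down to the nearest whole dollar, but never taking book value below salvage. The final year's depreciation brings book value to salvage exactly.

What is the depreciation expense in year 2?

$76,224

Depreciable base = $317,603 − $18,100 = $299,503.
Year 1: ⌊$317,603 × 200%/5⌋ = $127,041. Book value $190,562.
Year 2: ⌊$190,562 × 200%/5⌋ = $76,224. Book value $114,338.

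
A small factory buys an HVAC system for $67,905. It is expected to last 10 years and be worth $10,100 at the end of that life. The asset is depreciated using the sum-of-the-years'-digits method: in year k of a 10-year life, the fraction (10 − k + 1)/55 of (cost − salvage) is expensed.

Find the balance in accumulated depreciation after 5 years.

$42,040

Depreciable base = $67,905 − $10,100 = $57,805.
Sum of the years' digits = 10+9+8+7+6+5+4+3+2+1 = 55.
Year 1: $57,805 × 10/55 = $10,510. Book value $57,395.
Year 2: $57,805 × 9/55 = $9,459. Book value $47,936.
Year 3: $57,805 × 8/55 = $8,408. Book value $39,528.
Year 4: $57,805 × 7/55 = $7,357. Book value $32,171.
Year 5: $57,805 × 6/55 = $6,306. Book value $25,865.
Accumulated through year 5 = $67,905 − $25,865 = $42,040.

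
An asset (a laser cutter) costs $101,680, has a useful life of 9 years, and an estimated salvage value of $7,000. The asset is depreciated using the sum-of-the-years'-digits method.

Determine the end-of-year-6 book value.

$19,624

Depreciable base = $101,680 − $7,000 = $94,680.
Sum of the years' digits = 9+8+7+6+5+4+3+2+1 = 45.
Year 1: $94,680 × 9/45 = $18,936. Book value $82,744.
Year 2: $94,680 × 8/45 = $16,832. Book value $65,912.
Year 3: $94,680 × 7/45 = $14,728. Book value $51,184.
Year 4: $94,680 × 6/45 = $12,624. Book value $38,560.
Year 5: $94,680 × 5/45 = $10,520. Book value $28,040.
Year 6: $94,680 × 4/45 = $8,416. Book value $19,624.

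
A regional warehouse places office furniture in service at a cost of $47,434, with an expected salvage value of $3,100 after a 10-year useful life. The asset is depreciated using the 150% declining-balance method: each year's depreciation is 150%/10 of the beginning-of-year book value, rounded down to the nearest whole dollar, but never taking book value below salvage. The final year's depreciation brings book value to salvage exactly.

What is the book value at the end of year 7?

Depreciable base = $47,434 − $3,100 = $44,334.
Year 1: ⌊$47,434 × 150%/10⌋ = $7,115. Book value $40,319.
Year 2: ⌊$40,319 × 150%/10⌋ = $6,047. Book value $34,272.
Year 3: ⌊$34,272 × 150%/10⌋ = $5,140. Book value $29,132.
Year 4: ⌊$29,132 × 150%/10⌋ = $4,369. Book value $24,763.
Year 5: ⌊$24,763 × 150%/10⌋ = $3,714. Book value $21,049.
Year 6: ⌊$21,049 × 150%/10⌋ = $3,157. Book value $17,892.
Year 7: ⌊$17,892 × 150%/10⌋ = $2,683. Book value $15,209.

$15,209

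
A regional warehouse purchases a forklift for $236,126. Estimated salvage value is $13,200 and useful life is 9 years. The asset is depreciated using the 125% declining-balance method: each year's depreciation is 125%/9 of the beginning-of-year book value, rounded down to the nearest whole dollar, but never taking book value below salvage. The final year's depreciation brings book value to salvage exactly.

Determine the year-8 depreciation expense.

$11,514

Depreciable base = $236,126 − $13,200 = $222,926.
Year 1: ⌊$236,126 × 125%/9⌋ = $32,795. Book value $203,331.
Year 2: ⌊$203,331 × 125%/9⌋ = $28,240. Book value $175,091.
Year 3: ⌊$175,091 × 125%/9⌋ = $24,318. Book value $150,773.
Year 4: ⌊$150,773 × 125%/9⌋ = $20,940. Book value $129,833.
Year 5: ⌊$129,833 × 125%/9⌋ = $18,032. Book value $111,801.
Year 6: ⌊$111,801 × 125%/9⌋ = $15,527. Book value $96,274.
Year 7: ⌊$96,274 × 125%/9⌋ = $13,371. Book value $82,903.
Year 8: ⌊$82,903 × 125%/9⌋ = $11,514. Book value $71,389.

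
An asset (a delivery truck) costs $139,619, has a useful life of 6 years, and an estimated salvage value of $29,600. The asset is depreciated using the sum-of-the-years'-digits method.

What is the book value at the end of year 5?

$34,839

Depreciable base = $139,619 − $29,600 = $110,019.
Sum of the years' digits = 6+5+4+3+2+1 = 21.
Year 1: $110,019 × 6/21 = $31,434. Book value $108,185.
Year 2: $110,019 × 5/21 = $26,195. Book value $81,990.
Year 3: $110,019 × 4/21 = $20,956. Book value $61,034.
Year 4: $110,019 × 3/21 = $15,717. Book value $45,317.
Year 5: $110,019 × 2/21 = $10,478. Book value $34,839.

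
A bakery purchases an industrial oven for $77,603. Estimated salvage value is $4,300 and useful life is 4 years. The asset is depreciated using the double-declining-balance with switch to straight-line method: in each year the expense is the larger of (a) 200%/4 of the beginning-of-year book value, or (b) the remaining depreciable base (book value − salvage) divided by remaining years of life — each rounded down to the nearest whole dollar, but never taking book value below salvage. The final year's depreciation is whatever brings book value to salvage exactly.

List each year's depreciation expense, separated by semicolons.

Depreciable base = $77,603 − $4,300 = $73,303.
Year 1: DB = ⌊$77,603 × 200%/4⌋ = $38,801; SL = ⌊$73,303/4⌋ = $18,325 → take DB $38,801. Book value $38,802.
Year 2: DB = ⌊$38,802 × 200%/4⌋ = $19,401; SL = ⌊$34,502/3⌋ = $11,500 → take DB $19,401. Book value $19,401.
Year 3: DB = ⌊$19,401 × 200%/4⌋ = $9,700; SL = ⌊$15,101/2⌋ = $7,550 → take DB $9,700. Book value $9,701.
Year 4 (final): $9,701 − $4,300 = $5,401. Book value $4,300.

$38,801; $19,401; $9,700; $5,401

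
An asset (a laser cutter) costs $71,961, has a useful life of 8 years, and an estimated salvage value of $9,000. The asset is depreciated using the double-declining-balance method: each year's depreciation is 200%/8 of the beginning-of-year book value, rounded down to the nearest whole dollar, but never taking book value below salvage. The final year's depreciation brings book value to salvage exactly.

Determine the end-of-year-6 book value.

$12,809

Depreciable base = $71,961 − $9,000 = $62,961.
Year 1: ⌊$71,961 × 200%/8⌋ = $17,990. Book value $53,971.
Year 2: ⌊$53,971 × 200%/8⌋ = $13,492. Book value $40,479.
Year 3: ⌊$40,479 × 200%/8⌋ = $10,119. Book value $30,360.
Year 4: ⌊$30,360 × 200%/8⌋ = $7,590. Book value $22,770.
Year 5: ⌊$22,770 × 200%/8⌋ = $5,692. Book value $17,078.
Year 6: ⌊$17,078 × 200%/8⌋ = $4,269. Book value $12,809.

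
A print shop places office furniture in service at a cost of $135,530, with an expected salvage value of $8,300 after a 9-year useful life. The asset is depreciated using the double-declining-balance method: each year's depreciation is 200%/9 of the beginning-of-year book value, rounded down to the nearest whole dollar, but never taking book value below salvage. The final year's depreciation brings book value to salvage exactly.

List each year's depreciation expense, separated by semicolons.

$30,117; $23,425; $18,219; $14,170; $11,022; $8,572; $6,667; $5,186; $9,852

Depreciable base = $135,530 − $8,300 = $127,230.
Year 1: ⌊$135,530 × 200%/9⌋ = $30,117. Book value $105,413.
Year 2: ⌊$105,413 × 200%/9⌋ = $23,425. Book value $81,988.
Year 3: ⌊$81,988 × 200%/9⌋ = $18,219. Book value $63,769.
Year 4: ⌊$63,769 × 200%/9⌋ = $14,170. Book value $49,599.
Year 5: ⌊$49,599 × 200%/9⌋ = $11,022. Book value $38,577.
Year 6: ⌊$38,577 × 200%/9⌋ = $8,572. Book value $30,005.
Year 7: ⌊$30,005 × 200%/9⌋ = $6,667. Book value $23,338.
Year 8: ⌊$23,338 × 200%/9⌋ = $5,186. Book value $18,152.
Year 9 (final): $18,152 − $8,300 = $9,852. Book value $8,300.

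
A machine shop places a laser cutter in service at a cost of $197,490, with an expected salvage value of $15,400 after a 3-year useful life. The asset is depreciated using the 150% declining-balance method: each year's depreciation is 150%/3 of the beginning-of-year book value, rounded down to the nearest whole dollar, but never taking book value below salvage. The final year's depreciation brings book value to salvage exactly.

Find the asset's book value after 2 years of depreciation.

$49,373

Depreciable base = $197,490 − $15,400 = $182,090.
Year 1: ⌊$197,490 × 150%/3⌋ = $98,745. Book value $98,745.
Year 2: ⌊$98,745 × 150%/3⌋ = $49,372. Book value $49,373.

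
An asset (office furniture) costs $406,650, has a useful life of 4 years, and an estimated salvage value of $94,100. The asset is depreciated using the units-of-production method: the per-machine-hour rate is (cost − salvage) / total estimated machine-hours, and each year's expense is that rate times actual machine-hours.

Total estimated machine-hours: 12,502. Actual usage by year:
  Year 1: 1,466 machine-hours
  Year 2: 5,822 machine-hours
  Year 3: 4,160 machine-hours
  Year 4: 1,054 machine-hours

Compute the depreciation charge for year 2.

$145,550

Depreciable base = $406,650 − $94,100 = $312,550.
Rate = $312,550 / 12,502 machine-hours = $25 per machine-hour.
Year 1: 1,466 × $25 = $36,650. Book value $370,000.
Year 2: 5,822 × $25 = $145,550. Book value $224,450.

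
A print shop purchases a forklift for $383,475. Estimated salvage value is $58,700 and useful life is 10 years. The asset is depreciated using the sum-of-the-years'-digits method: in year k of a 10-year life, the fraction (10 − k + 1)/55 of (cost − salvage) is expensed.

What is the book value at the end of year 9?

Depreciable base = $383,475 − $58,700 = $324,775.
Sum of the years' digits = 10+9+8+7+6+5+4+3+2+1 = 55.
Year 1: $324,775 × 10/55 = $59,050. Book value $324,425.
Year 2: $324,775 × 9/55 = $53,145. Book value $271,280.
Year 3: $324,775 × 8/55 = $47,240. Book value $224,040.
Year 4: $324,775 × 7/55 = $41,335. Book value $182,705.
Year 5: $324,775 × 6/55 = $35,430. Book value $147,275.
Year 6: $324,775 × 5/55 = $29,525. Book value $117,750.
Year 7: $324,775 × 4/55 = $23,620. Book value $94,130.
Year 8: $324,775 × 3/55 = $17,715. Book value $76,415.
Year 9: $324,775 × 2/55 = $11,810. Book value $64,605.

$64,605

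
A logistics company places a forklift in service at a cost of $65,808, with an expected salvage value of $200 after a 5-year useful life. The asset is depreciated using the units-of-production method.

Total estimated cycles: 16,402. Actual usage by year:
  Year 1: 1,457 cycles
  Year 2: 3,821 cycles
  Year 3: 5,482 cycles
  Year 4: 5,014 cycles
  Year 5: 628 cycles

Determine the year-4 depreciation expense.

Depreciable base = $65,808 − $200 = $65,608.
Rate = $65,608 / 16,402 cycles = $4 per cycle.
Year 1: 1,457 × $4 = $5,828. Book value $59,980.
Year 2: 3,821 × $4 = $15,284. Book value $44,696.
Year 3: 5,482 × $4 = $21,928. Book value $22,768.
Year 4: 5,014 × $4 = $20,056. Book value $2,712.

$20,056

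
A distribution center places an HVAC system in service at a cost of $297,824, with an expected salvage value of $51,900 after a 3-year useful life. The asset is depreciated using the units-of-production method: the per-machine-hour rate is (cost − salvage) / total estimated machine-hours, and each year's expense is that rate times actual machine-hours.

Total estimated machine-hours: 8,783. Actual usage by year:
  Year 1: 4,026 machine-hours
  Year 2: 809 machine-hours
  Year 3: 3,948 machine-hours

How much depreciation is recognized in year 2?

Depreciable base = $297,824 − $51,900 = $245,924.
Rate = $245,924 / 8,783 machine-hours = $28 per machine-hour.
Year 1: 4,026 × $28 = $112,728. Book value $185,096.
Year 2: 809 × $28 = $22,652. Book value $162,444.

$22,652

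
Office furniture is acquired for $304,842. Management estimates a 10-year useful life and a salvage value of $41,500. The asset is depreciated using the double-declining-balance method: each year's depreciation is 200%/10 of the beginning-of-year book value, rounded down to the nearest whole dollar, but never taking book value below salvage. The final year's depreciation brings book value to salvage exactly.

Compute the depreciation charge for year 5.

Depreciable base = $304,842 − $41,500 = $263,342.
Year 1: ⌊$304,842 × 200%/10⌋ = $60,968. Book value $243,874.
Year 2: ⌊$243,874 × 200%/10⌋ = $48,774. Book value $195,100.
Year 3: ⌊$195,100 × 200%/10⌋ = $39,020. Book value $156,080.
Year 4: ⌊$156,080 × 200%/10⌋ = $31,216. Book value $124,864.
Year 5: ⌊$124,864 × 200%/10⌋ = $24,972. Book value $99,892.

$24,972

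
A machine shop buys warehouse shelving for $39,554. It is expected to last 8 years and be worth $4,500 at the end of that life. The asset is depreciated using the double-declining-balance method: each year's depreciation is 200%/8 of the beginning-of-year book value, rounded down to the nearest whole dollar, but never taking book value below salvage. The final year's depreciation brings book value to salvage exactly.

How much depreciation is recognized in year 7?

$1,760

Depreciable base = $39,554 − $4,500 = $35,054.
Year 1: ⌊$39,554 × 200%/8⌋ = $9,888. Book value $29,666.
Year 2: ⌊$29,666 × 200%/8⌋ = $7,416. Book value $22,250.
Year 3: ⌊$22,250 × 200%/8⌋ = $5,562. Book value $16,688.
Year 4: ⌊$16,688 × 200%/8⌋ = $4,172. Book value $12,516.
Year 5: ⌊$12,516 × 200%/8⌋ = $3,129. Book value $9,387.
Year 6: ⌊$9,387 × 200%/8⌋ = $2,346. Book value $7,041.
Year 7: ⌊$7,041 × 200%/8⌋ = $1,760. Book value $5,281.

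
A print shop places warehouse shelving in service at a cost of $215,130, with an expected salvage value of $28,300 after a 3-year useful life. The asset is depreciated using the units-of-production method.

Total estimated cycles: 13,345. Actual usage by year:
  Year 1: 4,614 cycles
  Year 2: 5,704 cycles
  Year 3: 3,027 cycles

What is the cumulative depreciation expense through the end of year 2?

Depreciable base = $215,130 − $28,300 = $186,830.
Rate = $186,830 / 13,345 cycles = $14 per cycle.
Year 1: 4,614 × $14 = $64,596. Book value $150,534.
Year 2: 5,704 × $14 = $79,856. Book value $70,678.
Accumulated through year 2 = $215,130 − $70,678 = $144,452.

$144,452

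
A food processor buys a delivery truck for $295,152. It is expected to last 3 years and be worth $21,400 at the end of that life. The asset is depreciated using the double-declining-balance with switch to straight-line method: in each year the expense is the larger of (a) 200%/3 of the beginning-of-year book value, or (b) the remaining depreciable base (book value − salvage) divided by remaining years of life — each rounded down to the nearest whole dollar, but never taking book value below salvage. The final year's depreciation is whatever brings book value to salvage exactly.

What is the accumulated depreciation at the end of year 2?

Depreciable base = $295,152 − $21,400 = $273,752.
Year 1: DB = ⌊$295,152 × 200%/3⌋ = $196,768; SL = ⌊$273,752/3⌋ = $91,250 → take DB $196,768. Book value $98,384.
Year 2: DB = ⌊$98,384 × 200%/3⌋ = $65,589; SL = ⌊$76,984/2⌋ = $38,492 → take DB $65,589. Book value $32,795.
Accumulated through year 2 = $295,152 − $32,795 = $262,357.

$262,357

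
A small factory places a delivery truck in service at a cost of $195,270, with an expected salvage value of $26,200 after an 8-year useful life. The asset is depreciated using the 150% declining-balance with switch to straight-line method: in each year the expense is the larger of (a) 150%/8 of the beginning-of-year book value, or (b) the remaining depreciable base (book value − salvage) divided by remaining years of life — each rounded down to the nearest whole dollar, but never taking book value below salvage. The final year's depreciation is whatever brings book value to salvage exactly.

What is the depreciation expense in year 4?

$19,638

Depreciable base = $195,270 − $26,200 = $169,070.
Year 1: DB = ⌊$195,270 × 150%/8⌋ = $36,613; SL = ⌊$169,070/8⌋ = $21,133 → take DB $36,613. Book value $158,657.
Year 2: DB = ⌊$158,657 × 150%/8⌋ = $29,748; SL = ⌊$132,457/7⌋ = $18,922 → take DB $29,748. Book value $128,909.
Year 3: DB = ⌊$128,909 × 150%/8⌋ = $24,170; SL = ⌊$102,709/6⌋ = $17,118 → take DB $24,170. Book value $104,739.
Year 4: DB = ⌊$104,739 × 150%/8⌋ = $19,638; SL = ⌊$78,539/5⌋ = $15,707 → take DB $19,638. Book value $85,101.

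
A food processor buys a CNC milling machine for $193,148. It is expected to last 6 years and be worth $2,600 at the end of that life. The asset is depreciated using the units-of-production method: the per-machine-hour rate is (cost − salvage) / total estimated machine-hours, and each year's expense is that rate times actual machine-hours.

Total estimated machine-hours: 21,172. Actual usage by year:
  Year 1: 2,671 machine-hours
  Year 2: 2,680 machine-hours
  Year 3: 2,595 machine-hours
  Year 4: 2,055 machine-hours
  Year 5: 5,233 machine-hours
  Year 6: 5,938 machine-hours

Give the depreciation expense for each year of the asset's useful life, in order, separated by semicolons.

$24,039; $24,120; $23,355; $18,495; $47,097; $53,442

Depreciable base = $193,148 − $2,600 = $190,548.
Rate = $190,548 / 21,172 machine-hours = $9 per machine-hour.
Year 1: 2,671 × $9 = $24,039. Book value $169,109.
Year 2: 2,680 × $9 = $24,120. Book value $144,989.
Year 3: 2,595 × $9 = $23,355. Book value $121,634.
Year 4: 2,055 × $9 = $18,495. Book value $103,139.
Year 5: 5,233 × $9 = $47,097. Book value $56,042.
Year 6: 5,938 × $9 = $53,442. Book value $2,600.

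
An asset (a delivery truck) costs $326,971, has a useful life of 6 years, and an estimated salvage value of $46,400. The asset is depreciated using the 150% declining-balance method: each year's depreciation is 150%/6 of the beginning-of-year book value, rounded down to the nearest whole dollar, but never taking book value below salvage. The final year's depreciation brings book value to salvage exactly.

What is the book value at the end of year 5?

Depreciable base = $326,971 − $46,400 = $280,571.
Year 1: ⌊$326,971 × 150%/6⌋ = $81,742. Book value $245,229.
Year 2: ⌊$245,229 × 150%/6⌋ = $61,307. Book value $183,922.
Year 3: ⌊$183,922 × 150%/6⌋ = $45,980. Book value $137,942.
Year 4: ⌊$137,942 × 150%/6⌋ = $34,485. Book value $103,457.
Year 5: ⌊$103,457 × 150%/6⌋ = $25,864. Book value $77,593.

$77,593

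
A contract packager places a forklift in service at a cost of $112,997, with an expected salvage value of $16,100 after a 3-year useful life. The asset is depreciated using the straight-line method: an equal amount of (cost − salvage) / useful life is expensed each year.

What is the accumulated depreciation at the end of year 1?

$32,299

Depreciable base = $112,997 − $16,100 = $96,897.
Annual expense = $96,897 / 3 = $32,299.
End of year 1: book value $80,698.
Accumulated through year 1 = $112,997 − $80,698 = $32,299.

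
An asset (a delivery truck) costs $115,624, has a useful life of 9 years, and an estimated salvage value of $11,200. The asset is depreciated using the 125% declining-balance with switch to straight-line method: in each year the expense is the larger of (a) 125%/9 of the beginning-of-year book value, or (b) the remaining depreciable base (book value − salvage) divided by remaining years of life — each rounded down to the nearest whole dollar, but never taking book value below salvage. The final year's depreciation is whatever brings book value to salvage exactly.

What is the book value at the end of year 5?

Depreciable base = $115,624 − $11,200 = $104,424.
Year 1: DB = ⌊$115,624 × 125%/9⌋ = $16,058; SL = ⌊$104,424/9⌋ = $11,602 → take DB $16,058. Book value $99,566.
Year 2: DB = ⌊$99,566 × 125%/9⌋ = $13,828; SL = ⌊$88,366/8⌋ = $11,045 → take DB $13,828. Book value $85,738.
Year 3: DB = ⌊$85,738 × 125%/9⌋ = $11,908; SL = ⌊$74,538/7⌋ = $10,648 → take DB $11,908. Book value $73,830.
Year 4: DB = ⌊$73,830 × 125%/9⌋ = $10,254; SL = ⌊$62,630/6⌋ = $10,438 → take SL $10,438. Book value $63,392.
Year 5: DB = ⌊$63,392 × 125%/9⌋ = $8,804; SL = ⌊$52,192/5⌋ = $10,438 → take SL $10,438. Book value $52,954.

$52,954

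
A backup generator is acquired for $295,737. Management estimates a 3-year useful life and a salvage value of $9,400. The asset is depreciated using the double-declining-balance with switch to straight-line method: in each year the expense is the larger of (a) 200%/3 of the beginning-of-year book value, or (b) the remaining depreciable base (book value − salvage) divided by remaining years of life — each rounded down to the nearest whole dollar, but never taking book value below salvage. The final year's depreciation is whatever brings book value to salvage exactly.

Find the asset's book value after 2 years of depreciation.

Depreciable base = $295,737 − $9,400 = $286,337.
Year 1: DB = ⌊$295,737 × 200%/3⌋ = $197,158; SL = ⌊$286,337/3⌋ = $95,445 → take DB $197,158. Book value $98,579.
Year 2: DB = ⌊$98,579 × 200%/3⌋ = $65,719; SL = ⌊$89,179/2⌋ = $44,589 → take DB $65,719. Book value $32,860.

$32,860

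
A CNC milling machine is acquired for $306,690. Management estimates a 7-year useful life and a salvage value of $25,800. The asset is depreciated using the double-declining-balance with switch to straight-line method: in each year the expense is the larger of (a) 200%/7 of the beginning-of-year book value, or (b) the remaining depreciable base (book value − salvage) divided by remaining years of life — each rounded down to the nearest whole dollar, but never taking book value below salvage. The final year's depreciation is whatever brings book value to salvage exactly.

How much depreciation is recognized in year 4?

$31,933

Depreciable base = $306,690 − $25,800 = $280,890.
Year 1: DB = ⌊$306,690 × 200%/7⌋ = $87,625; SL = ⌊$280,890/7⌋ = $40,127 → take DB $87,625. Book value $219,065.
Year 2: DB = ⌊$219,065 × 200%/7⌋ = $62,590; SL = ⌊$193,265/6⌋ = $32,210 → take DB $62,590. Book value $156,475.
Year 3: DB = ⌊$156,475 × 200%/7⌋ = $44,707; SL = ⌊$130,675/5⌋ = $26,135 → take DB $44,707. Book value $111,768.
Year 4: DB = ⌊$111,768 × 200%/7⌋ = $31,933; SL = ⌊$85,968/4⌋ = $21,492 → take DB $31,933. Book value $79,835.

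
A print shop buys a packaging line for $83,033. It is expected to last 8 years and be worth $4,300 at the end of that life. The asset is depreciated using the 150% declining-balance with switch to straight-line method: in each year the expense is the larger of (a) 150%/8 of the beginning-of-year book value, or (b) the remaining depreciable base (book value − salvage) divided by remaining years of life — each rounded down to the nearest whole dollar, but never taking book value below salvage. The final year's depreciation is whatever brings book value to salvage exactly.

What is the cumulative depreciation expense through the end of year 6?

$62,789

Depreciable base = $83,033 − $4,300 = $78,733.
Year 1: DB = ⌊$83,033 × 150%/8⌋ = $15,568; SL = ⌊$78,733/8⌋ = $9,841 → take DB $15,568. Book value $67,465.
Year 2: DB = ⌊$67,465 × 150%/8⌋ = $12,649; SL = ⌊$63,165/7⌋ = $9,023 → take DB $12,649. Book value $54,816.
Year 3: DB = ⌊$54,816 × 150%/8⌋ = $10,278; SL = ⌊$50,516/6⌋ = $8,419 → take DB $10,278. Book value $44,538.
Year 4: DB = ⌊$44,538 × 150%/8⌋ = $8,350; SL = ⌊$40,238/5⌋ = $8,047 → take DB $8,350. Book value $36,188.
Year 5: DB = ⌊$36,188 × 150%/8⌋ = $6,785; SL = ⌊$31,888/4⌋ = $7,972 → take SL $7,972. Book value $28,216.
Year 6: DB = ⌊$28,216 × 150%/8⌋ = $5,290; SL = ⌊$23,916/3⌋ = $7,972 → take SL $7,972. Book value $20,244.
Accumulated through year 6 = $83,033 − $20,244 = $62,789.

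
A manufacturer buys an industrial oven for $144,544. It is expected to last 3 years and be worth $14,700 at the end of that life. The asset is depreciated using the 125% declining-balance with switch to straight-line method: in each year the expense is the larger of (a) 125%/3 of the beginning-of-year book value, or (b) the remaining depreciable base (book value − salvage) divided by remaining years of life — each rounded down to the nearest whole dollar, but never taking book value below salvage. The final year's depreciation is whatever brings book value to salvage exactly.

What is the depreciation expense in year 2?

Depreciable base = $144,544 − $14,700 = $129,844.
Year 1: DB = ⌊$144,544 × 125%/3⌋ = $60,226; SL = ⌊$129,844/3⌋ = $43,281 → take DB $60,226. Book value $84,318.
Year 2: DB = ⌊$84,318 × 125%/3⌋ = $35,132; SL = ⌊$69,618/2⌋ = $34,809 → take DB $35,132. Book value $49,186.

$35,132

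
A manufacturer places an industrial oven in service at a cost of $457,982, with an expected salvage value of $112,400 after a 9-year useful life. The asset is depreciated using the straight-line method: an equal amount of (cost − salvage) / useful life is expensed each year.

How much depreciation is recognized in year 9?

Depreciable base = $457,982 − $112,400 = $345,582.
Annual expense = $345,582 / 9 = $38,398.

$38,398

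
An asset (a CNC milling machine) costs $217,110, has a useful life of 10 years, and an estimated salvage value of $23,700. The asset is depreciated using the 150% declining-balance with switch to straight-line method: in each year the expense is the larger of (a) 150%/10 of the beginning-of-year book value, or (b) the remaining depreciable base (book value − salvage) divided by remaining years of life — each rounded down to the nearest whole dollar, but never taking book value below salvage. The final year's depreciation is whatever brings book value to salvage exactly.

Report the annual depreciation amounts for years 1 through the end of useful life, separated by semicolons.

Depreciable base = $217,110 − $23,700 = $193,410.
Year 1: DB = ⌊$217,110 × 150%/10⌋ = $32,566; SL = ⌊$193,410/10⌋ = $19,341 → take DB $32,566. Book value $184,544.
Year 2: DB = ⌊$184,544 × 150%/10⌋ = $27,681; SL = ⌊$160,844/9⌋ = $17,871 → take DB $27,681. Book value $156,863.
Year 3: DB = ⌊$156,863 × 150%/10⌋ = $23,529; SL = ⌊$133,163/8⌋ = $16,645 → take DB $23,529. Book value $133,334.
Year 4: DB = ⌊$133,334 × 150%/10⌋ = $20,000; SL = ⌊$109,634/7⌋ = $15,662 → take DB $20,000. Book value $113,334.
Year 5: DB = ⌊$113,334 × 150%/10⌋ = $17,000; SL = ⌊$89,634/6⌋ = $14,939 → take DB $17,000. Book value $96,334.
Year 6: DB = ⌊$96,334 × 150%/10⌋ = $14,450; SL = ⌊$72,634/5⌋ = $14,526 → take SL $14,526. Book value $81,808.
Year 7: DB = ⌊$81,808 × 150%/10⌋ = $12,271; SL = ⌊$58,108/4⌋ = $14,527 → take SL $14,527. Book value $67,281.
Year 8: DB = ⌊$67,281 × 150%/10⌋ = $10,092; SL = ⌊$43,581/3⌋ = $14,527 → take SL $14,527. Book value $52,754.
Year 9: DB = ⌊$52,754 × 150%/10⌋ = $7,913; SL = ⌊$29,054/2⌋ = $14,527 → take SL $14,527. Book value $38,227.
Year 10 (final): $38,227 − $23,700 = $14,527. Book value $23,700.

$32,566; $27,681; $23,529; $20,000; $17,000; $14,526; $14,527; $14,527; $14,527; $14,527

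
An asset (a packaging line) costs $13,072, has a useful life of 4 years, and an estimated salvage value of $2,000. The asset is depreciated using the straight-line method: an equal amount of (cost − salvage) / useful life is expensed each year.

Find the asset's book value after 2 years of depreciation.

$7,536

Depreciable base = $13,072 − $2,000 = $11,072.
Annual expense = $11,072 / 4 = $2,768.
End of year 1: book value $10,304.
End of year 2: book value $7,536.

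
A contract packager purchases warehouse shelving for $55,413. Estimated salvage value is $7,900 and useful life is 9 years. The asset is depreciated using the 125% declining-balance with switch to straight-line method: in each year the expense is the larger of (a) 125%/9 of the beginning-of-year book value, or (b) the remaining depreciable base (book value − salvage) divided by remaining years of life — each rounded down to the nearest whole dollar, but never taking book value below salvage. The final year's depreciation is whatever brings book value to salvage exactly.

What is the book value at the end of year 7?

$16,928

Depreciable base = $55,413 − $7,900 = $47,513.
Year 1: DB = ⌊$55,413 × 125%/9⌋ = $7,696; SL = ⌊$47,513/9⌋ = $5,279 → take DB $7,696. Book value $47,717.
Year 2: DB = ⌊$47,717 × 125%/9⌋ = $6,627; SL = ⌊$39,817/8⌋ = $4,977 → take DB $6,627. Book value $41,090.
Year 3: DB = ⌊$41,090 × 125%/9⌋ = $5,706; SL = ⌊$33,190/7⌋ = $4,741 → take DB $5,706. Book value $35,384.
Year 4: DB = ⌊$35,384 × 125%/9⌋ = $4,914; SL = ⌊$27,484/6⌋ = $4,580 → take DB $4,914. Book value $30,470.
Year 5: DB = ⌊$30,470 × 125%/9⌋ = $4,231; SL = ⌊$22,570/5⌋ = $4,514 → take SL $4,514. Book value $25,956.
Year 6: DB = ⌊$25,956 × 125%/9⌋ = $3,605; SL = ⌊$18,056/4⌋ = $4,514 → take SL $4,514. Book value $21,442.
Year 7: DB = ⌊$21,442 × 125%/9⌋ = $2,978; SL = ⌊$13,542/3⌋ = $4,514 → take SL $4,514. Book value $16,928.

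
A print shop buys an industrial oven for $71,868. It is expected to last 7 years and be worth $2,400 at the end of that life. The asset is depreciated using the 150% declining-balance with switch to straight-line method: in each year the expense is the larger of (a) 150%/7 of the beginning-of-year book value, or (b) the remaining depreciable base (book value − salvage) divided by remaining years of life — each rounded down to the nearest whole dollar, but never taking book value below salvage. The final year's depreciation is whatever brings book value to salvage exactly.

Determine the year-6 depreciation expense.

$8,115

Depreciable base = $71,868 − $2,400 = $69,468.
Year 1: DB = ⌊$71,868 × 150%/7⌋ = $15,400; SL = ⌊$69,468/7⌋ = $9,924 → take DB $15,400. Book value $56,468.
Year 2: DB = ⌊$56,468 × 150%/7⌋ = $12,100; SL = ⌊$54,068/6⌋ = $9,011 → take DB $12,100. Book value $44,368.
Year 3: DB = ⌊$44,368 × 150%/7⌋ = $9,507; SL = ⌊$41,968/5⌋ = $8,393 → take DB $9,507. Book value $34,861.
Year 4: DB = ⌊$34,861 × 150%/7⌋ = $7,470; SL = ⌊$32,461/4⌋ = $8,115 → take SL $8,115. Book value $26,746.
Year 5: DB = ⌊$26,746 × 150%/7⌋ = $5,731; SL = ⌊$24,346/3⌋ = $8,115 → take SL $8,115. Book value $18,631.
Year 6: DB = ⌊$18,631 × 150%/7⌋ = $3,992; SL = ⌊$16,231/2⌋ = $8,115 → take SL $8,115. Book value $10,516.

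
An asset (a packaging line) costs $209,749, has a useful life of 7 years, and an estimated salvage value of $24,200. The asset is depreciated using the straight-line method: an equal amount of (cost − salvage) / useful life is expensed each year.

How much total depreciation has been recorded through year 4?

$106,028

Depreciable base = $209,749 − $24,200 = $185,549.
Annual expense = $185,549 / 7 = $26,507.
End of year 1: book value $183,242.
End of year 2: book value $156,735.
End of year 3: book value $130,228.
End of year 4: book value $103,721.
Accumulated through year 4 = $209,749 − $103,721 = $106,028.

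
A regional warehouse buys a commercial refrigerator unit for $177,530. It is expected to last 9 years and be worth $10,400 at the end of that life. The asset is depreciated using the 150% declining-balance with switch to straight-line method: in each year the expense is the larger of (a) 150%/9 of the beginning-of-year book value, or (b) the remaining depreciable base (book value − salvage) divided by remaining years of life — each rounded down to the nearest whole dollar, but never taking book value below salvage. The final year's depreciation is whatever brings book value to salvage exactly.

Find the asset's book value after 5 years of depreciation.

Depreciable base = $177,530 − $10,400 = $167,130.
Year 1: DB = ⌊$177,530 × 150%/9⌋ = $29,588; SL = ⌊$167,130/9⌋ = $18,570 → take DB $29,588. Book value $147,942.
Year 2: DB = ⌊$147,942 × 150%/9⌋ = $24,657; SL = ⌊$137,542/8⌋ = $17,192 → take DB $24,657. Book value $123,285.
Year 3: DB = ⌊$123,285 × 150%/9⌋ = $20,547; SL = ⌊$112,885/7⌋ = $16,126 → take DB $20,547. Book value $102,738.
Year 4: DB = ⌊$102,738 × 150%/9⌋ = $17,123; SL = ⌊$92,338/6⌋ = $15,389 → take DB $17,123. Book value $85,615.
Year 5: DB = ⌊$85,615 × 150%/9⌋ = $14,269; SL = ⌊$75,215/5⌋ = $15,043 → take SL $15,043. Book value $70,572.

$70,572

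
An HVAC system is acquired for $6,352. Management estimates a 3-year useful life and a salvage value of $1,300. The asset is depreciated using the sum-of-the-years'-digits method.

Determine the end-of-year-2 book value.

Depreciable base = $6,352 − $1,300 = $5,052.
Sum of the years' digits = 3+2+1 = 6.
Year 1: $5,052 × 3/6 = $2,526. Book value $3,826.
Year 2: $5,052 × 2/6 = $1,684. Book value $2,142.

$2,142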